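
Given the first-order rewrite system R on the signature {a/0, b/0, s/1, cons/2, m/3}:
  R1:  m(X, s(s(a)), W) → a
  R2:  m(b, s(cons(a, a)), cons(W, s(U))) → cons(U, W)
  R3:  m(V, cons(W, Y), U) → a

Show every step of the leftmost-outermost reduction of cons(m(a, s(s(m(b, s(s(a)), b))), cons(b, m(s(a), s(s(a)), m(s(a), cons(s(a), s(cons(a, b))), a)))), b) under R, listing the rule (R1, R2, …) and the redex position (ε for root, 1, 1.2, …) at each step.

cons(a, b)

1. cons(m(a, s(s(m(b, s(s(a)), b))), cons(b, m(s(a), s(s(a)), m(s(a), cons(s(a), s(cons(a, b))), a)))), b)  →  cons(m(a, s(s(a)), cons(b, m(s(a), s(s(a)), m(s(a), cons(s(a), s(cons(a, b))), a)))), b)   [R1 at 1.2.1.1]
2. cons(m(a, s(s(a)), cons(b, m(s(a), s(s(a)), m(s(a), cons(s(a), s(cons(a, b))), a)))), b)  →  cons(a, b)   [R1 at 1]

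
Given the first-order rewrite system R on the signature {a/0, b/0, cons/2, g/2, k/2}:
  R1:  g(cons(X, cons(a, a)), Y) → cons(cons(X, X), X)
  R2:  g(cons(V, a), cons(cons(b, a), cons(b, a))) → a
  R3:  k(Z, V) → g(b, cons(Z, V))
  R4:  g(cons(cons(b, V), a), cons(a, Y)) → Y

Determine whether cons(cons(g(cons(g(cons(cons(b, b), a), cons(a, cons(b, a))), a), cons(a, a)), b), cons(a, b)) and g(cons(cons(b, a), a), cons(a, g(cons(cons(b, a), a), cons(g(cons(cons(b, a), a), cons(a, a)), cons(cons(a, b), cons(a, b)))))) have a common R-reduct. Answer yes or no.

yes — NF(t₁) = cons(cons(a, b), cons(a, b)), NF(t₂) = cons(cons(a, b), cons(a, b))

Reduce t₁ = cons(cons(g(cons(g(cons(cons(b, b), a), cons(a, cons(b, a))), a), cons(a, a)), b), cons(a, b)):
1. cons(cons(g(cons(g(cons(cons(b, b), a), cons(a, cons(b, a))), a), cons(a, a)), b), cons(a, b))  →  cons(cons(g(cons(cons(b, a), a), cons(a, a)), b), cons(a, b))   [R4 at 1.1.1.1]
2. cons(cons(g(cons(cons(b, a), a), cons(a, a)), b), cons(a, b))  →  cons(cons(a, b), cons(a, b))   [R4 at 1.1]

Reduce t₂ = g(cons(cons(b, a), a), cons(a, g(cons(cons(b, a), a), cons(g(cons(cons(b, a), a), cons(a, a)), cons(cons(a, b), cons(a, b)))))):
1. g(cons(cons(b, a), a), cons(a, g(cons(cons(b, a), a), cons(g(cons(cons(b, a), a), cons(a, a)), cons(cons(a, b), cons(a, b))))))  →  g(cons(cons(b, a), a), cons(g(cons(cons(b, a), a), cons(a, a)), cons(cons(a, b), cons(a, b))))   [R4 at ε]
2. g(cons(cons(b, a), a), cons(g(cons(cons(b, a), a), cons(a, a)), cons(cons(a, b), cons(a, b))))  →  g(cons(cons(b, a), a), cons(a, cons(cons(a, b), cons(a, b))))   [R4 at 2.1]
3. g(cons(cons(b, a), a), cons(a, cons(cons(a, b), cons(a, b))))  →  cons(cons(a, b), cons(a, b))   [R4 at ε]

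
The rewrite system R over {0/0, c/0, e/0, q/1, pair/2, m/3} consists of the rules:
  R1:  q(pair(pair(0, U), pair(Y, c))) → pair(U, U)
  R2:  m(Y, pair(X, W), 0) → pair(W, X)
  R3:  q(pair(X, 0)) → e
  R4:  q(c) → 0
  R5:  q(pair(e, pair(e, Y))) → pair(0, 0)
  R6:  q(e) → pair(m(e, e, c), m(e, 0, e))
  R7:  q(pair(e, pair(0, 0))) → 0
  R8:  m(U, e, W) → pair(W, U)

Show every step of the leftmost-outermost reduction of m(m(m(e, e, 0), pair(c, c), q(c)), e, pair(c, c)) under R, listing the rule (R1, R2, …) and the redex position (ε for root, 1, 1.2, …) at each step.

1. m(m(m(e, e, 0), pair(c, c), q(c)), e, pair(c, c))  →  pair(pair(c, c), m(m(e, e, 0), pair(c, c), q(c)))   [R8 at ε]
2. pair(pair(c, c), m(m(e, e, 0), pair(c, c), q(c)))  →  pair(pair(c, c), m(pair(0, e), pair(c, c), q(c)))   [R8 at 2.1]
3. pair(pair(c, c), m(pair(0, e), pair(c, c), q(c)))  →  pair(pair(c, c), m(pair(0, e), pair(c, c), 0))   [R4 at 2.3]
4. pair(pair(c, c), m(pair(0, e), pair(c, c), 0))  →  pair(pair(c, c), pair(c, c))   [R2 at 2]

pair(pair(c, c), pair(c, c))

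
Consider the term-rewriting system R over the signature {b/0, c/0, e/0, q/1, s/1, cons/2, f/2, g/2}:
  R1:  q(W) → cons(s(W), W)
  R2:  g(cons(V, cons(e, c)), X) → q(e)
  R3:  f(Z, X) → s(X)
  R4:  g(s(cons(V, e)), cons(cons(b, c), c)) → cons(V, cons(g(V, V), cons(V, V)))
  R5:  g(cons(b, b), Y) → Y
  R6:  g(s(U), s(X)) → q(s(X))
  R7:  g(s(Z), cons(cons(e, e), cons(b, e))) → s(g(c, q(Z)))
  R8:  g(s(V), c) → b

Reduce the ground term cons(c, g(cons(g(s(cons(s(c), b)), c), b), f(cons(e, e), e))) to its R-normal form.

1. cons(c, g(cons(g(s(cons(s(c), b)), c), b), f(cons(e, e), e)))  →  cons(c, g(cons(b, b), f(cons(e, e), e)))   [R8 at 2.1.1]
2. cons(c, g(cons(b, b), f(cons(e, e), e)))  →  cons(c, f(cons(e, e), e))   [R5 at 2]
3. cons(c, f(cons(e, e), e))  →  cons(c, s(e))   [R3 at 2]

cons(c, s(e))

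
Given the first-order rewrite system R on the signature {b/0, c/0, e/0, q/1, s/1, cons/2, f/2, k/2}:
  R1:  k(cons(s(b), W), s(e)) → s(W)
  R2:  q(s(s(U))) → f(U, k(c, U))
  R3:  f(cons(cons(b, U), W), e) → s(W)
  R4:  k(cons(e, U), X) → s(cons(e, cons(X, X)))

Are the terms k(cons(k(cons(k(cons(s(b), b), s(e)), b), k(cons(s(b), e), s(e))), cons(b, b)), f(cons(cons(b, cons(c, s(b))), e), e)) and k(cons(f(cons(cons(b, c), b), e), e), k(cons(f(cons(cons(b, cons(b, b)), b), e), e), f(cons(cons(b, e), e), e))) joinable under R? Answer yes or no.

Reduce t₁ = k(cons(k(cons(k(cons(s(b), b), s(e)), b), k(cons(s(b), e), s(e))), cons(b, b)), f(cons(cons(b, cons(c, s(b))), e), e)):
1. k(cons(k(cons(k(cons(s(b), b), s(e)), b), k(cons(s(b), e), s(e))), cons(b, b)), f(cons(cons(b, cons(c, s(b))), e), e))  →  k(cons(k(cons(s(b), b), k(cons(s(b), e), s(e))), cons(b, b)), f(cons(cons(b, cons(c, s(b))), e), e))   [R1 at 1.1.1.1]
2. k(cons(k(cons(s(b), b), k(cons(s(b), e), s(e))), cons(b, b)), f(cons(cons(b, cons(c, s(b))), e), e))  →  k(cons(k(cons(s(b), b), s(e)), cons(b, b)), f(cons(cons(b, cons(c, s(b))), e), e))   [R1 at 1.1.2]
3. k(cons(k(cons(s(b), b), s(e)), cons(b, b)), f(cons(cons(b, cons(c, s(b))), e), e))  →  k(cons(s(b), cons(b, b)), f(cons(cons(b, cons(c, s(b))), e), e))   [R1 at 1.1]
4. k(cons(s(b), cons(b, b)), f(cons(cons(b, cons(c, s(b))), e), e))  →  k(cons(s(b), cons(b, b)), s(e))   [R3 at 2]
5. k(cons(s(b), cons(b, b)), s(e))  →  s(cons(b, b))   [R1 at ε]

Reduce t₂ = k(cons(f(cons(cons(b, c), b), e), e), k(cons(f(cons(cons(b, cons(b, b)), b), e), e), f(cons(cons(b, e), e), e))):
1. k(cons(f(cons(cons(b, c), b), e), e), k(cons(f(cons(cons(b, cons(b, b)), b), e), e), f(cons(cons(b, e), e), e)))  →  k(cons(s(b), e), k(cons(f(cons(cons(b, cons(b, b)), b), e), e), f(cons(cons(b, e), e), e)))   [R3 at 1.1]
2. k(cons(s(b), e), k(cons(f(cons(cons(b, cons(b, b)), b), e), e), f(cons(cons(b, e), e), e)))  →  k(cons(s(b), e), k(cons(s(b), e), f(cons(cons(b, e), e), e)))   [R3 at 2.1.1]
3. k(cons(s(b), e), k(cons(s(b), e), f(cons(cons(b, e), e), e)))  →  k(cons(s(b), e), k(cons(s(b), e), s(e)))   [R3 at 2.2]
4. k(cons(s(b), e), k(cons(s(b), e), s(e)))  →  k(cons(s(b), e), s(e))   [R1 at 2]
5. k(cons(s(b), e), s(e))  →  s(e)   [R1 at ε]

no — NF(t₁) = s(cons(b, b)), NF(t₂) = s(e)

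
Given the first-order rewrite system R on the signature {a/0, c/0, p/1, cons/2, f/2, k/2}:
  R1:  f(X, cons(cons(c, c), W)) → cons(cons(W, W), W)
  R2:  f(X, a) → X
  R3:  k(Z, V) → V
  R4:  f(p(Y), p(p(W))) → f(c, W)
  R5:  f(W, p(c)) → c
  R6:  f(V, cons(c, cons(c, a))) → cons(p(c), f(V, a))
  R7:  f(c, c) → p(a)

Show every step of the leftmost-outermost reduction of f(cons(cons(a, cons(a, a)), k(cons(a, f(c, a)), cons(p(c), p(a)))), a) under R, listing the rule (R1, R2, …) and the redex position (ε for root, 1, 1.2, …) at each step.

cons(cons(a, cons(a, a)), cons(p(c), p(a)))

1. f(cons(cons(a, cons(a, a)), k(cons(a, f(c, a)), cons(p(c), p(a)))), a)  →  cons(cons(a, cons(a, a)), k(cons(a, f(c, a)), cons(p(c), p(a))))   [R2 at ε]
2. cons(cons(a, cons(a, a)), k(cons(a, f(c, a)), cons(p(c), p(a))))  →  cons(cons(a, cons(a, a)), cons(p(c), p(a)))   [R3 at 2]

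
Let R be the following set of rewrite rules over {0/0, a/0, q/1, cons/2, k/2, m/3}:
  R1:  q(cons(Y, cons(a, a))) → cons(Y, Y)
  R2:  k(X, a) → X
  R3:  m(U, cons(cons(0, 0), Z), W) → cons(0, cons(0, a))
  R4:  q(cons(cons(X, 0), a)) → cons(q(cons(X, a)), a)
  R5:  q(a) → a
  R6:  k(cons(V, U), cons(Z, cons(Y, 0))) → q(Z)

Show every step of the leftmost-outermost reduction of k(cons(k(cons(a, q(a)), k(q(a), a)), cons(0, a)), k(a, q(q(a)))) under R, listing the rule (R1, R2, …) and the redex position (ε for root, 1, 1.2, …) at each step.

cons(cons(a, a), cons(0, a))

1. k(cons(k(cons(a, q(a)), k(q(a), a)), cons(0, a)), k(a, q(q(a))))  →  k(cons(k(cons(a, a), k(q(a), a)), cons(0, a)), k(a, q(q(a))))   [R5 at 1.1.1.2]
2. k(cons(k(cons(a, a), k(q(a), a)), cons(0, a)), k(a, q(q(a))))  →  k(cons(k(cons(a, a), q(a)), cons(0, a)), k(a, q(q(a))))   [R2 at 1.1.2]
3. k(cons(k(cons(a, a), q(a)), cons(0, a)), k(a, q(q(a))))  →  k(cons(k(cons(a, a), a), cons(0, a)), k(a, q(q(a))))   [R5 at 1.1.2]
4. k(cons(k(cons(a, a), a), cons(0, a)), k(a, q(q(a))))  →  k(cons(cons(a, a), cons(0, a)), k(a, q(q(a))))   [R2 at 1.1]
5. k(cons(cons(a, a), cons(0, a)), k(a, q(q(a))))  →  k(cons(cons(a, a), cons(0, a)), k(a, q(a)))   [R5 at 2.2.1]
6. k(cons(cons(a, a), cons(0, a)), k(a, q(a)))  →  k(cons(cons(a, a), cons(0, a)), k(a, a))   [R5 at 2.2]
7. k(cons(cons(a, a), cons(0, a)), k(a, a))  →  k(cons(cons(a, a), cons(0, a)), a)   [R2 at 2]
8. k(cons(cons(a, a), cons(0, a)), a)  →  cons(cons(a, a), cons(0, a))   [R2 at ε]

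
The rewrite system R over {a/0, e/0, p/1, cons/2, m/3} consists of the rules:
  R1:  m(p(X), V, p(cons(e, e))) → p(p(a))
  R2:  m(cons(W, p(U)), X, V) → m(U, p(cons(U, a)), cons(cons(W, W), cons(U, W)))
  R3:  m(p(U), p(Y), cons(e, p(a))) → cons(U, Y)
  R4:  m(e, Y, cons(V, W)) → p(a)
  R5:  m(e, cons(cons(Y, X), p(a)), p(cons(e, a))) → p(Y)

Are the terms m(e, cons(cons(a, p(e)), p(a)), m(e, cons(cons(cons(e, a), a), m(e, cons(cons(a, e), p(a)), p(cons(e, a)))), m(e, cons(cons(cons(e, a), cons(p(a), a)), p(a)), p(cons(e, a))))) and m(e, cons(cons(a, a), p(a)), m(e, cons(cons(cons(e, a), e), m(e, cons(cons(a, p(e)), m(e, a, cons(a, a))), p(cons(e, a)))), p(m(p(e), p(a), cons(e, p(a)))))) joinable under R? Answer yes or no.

yes — NF(t₁) = p(a), NF(t₂) = p(a)

Reduce t₁ = m(e, cons(cons(a, p(e)), p(a)), m(e, cons(cons(cons(e, a), a), m(e, cons(cons(a, e), p(a)), p(cons(e, a)))), m(e, cons(cons(cons(e, a), cons(p(a), a)), p(a)), p(cons(e, a))))):
1. m(e, cons(cons(a, p(e)), p(a)), m(e, cons(cons(cons(e, a), a), m(e, cons(cons(a, e), p(a)), p(cons(e, a)))), m(e, cons(cons(cons(e, a), cons(p(a), a)), p(a)), p(cons(e, a)))))  →  m(e, cons(cons(a, p(e)), p(a)), m(e, cons(cons(cons(e, a), a), p(a)), m(e, cons(cons(cons(e, a), cons(p(a), a)), p(a)), p(cons(e, a)))))   [R5 at 3.2.2]
2. m(e, cons(cons(a, p(e)), p(a)), m(e, cons(cons(cons(e, a), a), p(a)), m(e, cons(cons(cons(e, a), cons(p(a), a)), p(a)), p(cons(e, a)))))  →  m(e, cons(cons(a, p(e)), p(a)), m(e, cons(cons(cons(e, a), a), p(a)), p(cons(e, a))))   [R5 at 3.3]
3. m(e, cons(cons(a, p(e)), p(a)), m(e, cons(cons(cons(e, a), a), p(a)), p(cons(e, a))))  →  m(e, cons(cons(a, p(e)), p(a)), p(cons(e, a)))   [R5 at 3]
4. m(e, cons(cons(a, p(e)), p(a)), p(cons(e, a)))  →  p(a)   [R5 at ε]

Reduce t₂ = m(e, cons(cons(a, a), p(a)), m(e, cons(cons(cons(e, a), e), m(e, cons(cons(a, p(e)), m(e, a, cons(a, a))), p(cons(e, a)))), p(m(p(e), p(a), cons(e, p(a)))))):
1. m(e, cons(cons(a, a), p(a)), m(e, cons(cons(cons(e, a), e), m(e, cons(cons(a, p(e)), m(e, a, cons(a, a))), p(cons(e, a)))), p(m(p(e), p(a), cons(e, p(a))))))  →  m(e, cons(cons(a, a), p(a)), m(e, cons(cons(cons(e, a), e), m(e, cons(cons(a, p(e)), p(a)), p(cons(e, a)))), p(m(p(e), p(a), cons(e, p(a))))))   [R4 at 3.2.2.2.2]
2. m(e, cons(cons(a, a), p(a)), m(e, cons(cons(cons(e, a), e), m(e, cons(cons(a, p(e)), p(a)), p(cons(e, a)))), p(m(p(e), p(a), cons(e, p(a))))))  →  m(e, cons(cons(a, a), p(a)), m(e, cons(cons(cons(e, a), e), p(a)), p(m(p(e), p(a), cons(e, p(a))))))   [R5 at 3.2.2]
3. m(e, cons(cons(a, a), p(a)), m(e, cons(cons(cons(e, a), e), p(a)), p(m(p(e), p(a), cons(e, p(a))))))  →  m(e, cons(cons(a, a), p(a)), m(e, cons(cons(cons(e, a), e), p(a)), p(cons(e, a))))   [R3 at 3.3.1]
4. m(e, cons(cons(a, a), p(a)), m(e, cons(cons(cons(e, a), e), p(a)), p(cons(e, a))))  →  m(e, cons(cons(a, a), p(a)), p(cons(e, a)))   [R5 at 3]
5. m(e, cons(cons(a, a), p(a)), p(cons(e, a)))  →  p(a)   [R5 at ε]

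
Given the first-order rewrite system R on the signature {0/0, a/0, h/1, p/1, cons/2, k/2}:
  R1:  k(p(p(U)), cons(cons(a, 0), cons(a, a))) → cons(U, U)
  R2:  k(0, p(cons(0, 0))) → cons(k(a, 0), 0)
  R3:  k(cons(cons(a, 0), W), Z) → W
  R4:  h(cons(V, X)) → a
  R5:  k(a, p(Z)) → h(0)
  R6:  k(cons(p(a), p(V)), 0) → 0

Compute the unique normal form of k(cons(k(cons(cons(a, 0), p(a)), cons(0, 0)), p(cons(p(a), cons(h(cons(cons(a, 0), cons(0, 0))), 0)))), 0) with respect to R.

1. k(cons(k(cons(cons(a, 0), p(a)), cons(0, 0)), p(cons(p(a), cons(h(cons(cons(a, 0), cons(0, 0))), 0)))), 0)  →  k(cons(p(a), p(cons(p(a), cons(h(cons(cons(a, 0), cons(0, 0))), 0)))), 0)   [R3 at 1.1]
2. k(cons(p(a), p(cons(p(a), cons(h(cons(cons(a, 0), cons(0, 0))), 0)))), 0)  →  0   [R6 at ε]

0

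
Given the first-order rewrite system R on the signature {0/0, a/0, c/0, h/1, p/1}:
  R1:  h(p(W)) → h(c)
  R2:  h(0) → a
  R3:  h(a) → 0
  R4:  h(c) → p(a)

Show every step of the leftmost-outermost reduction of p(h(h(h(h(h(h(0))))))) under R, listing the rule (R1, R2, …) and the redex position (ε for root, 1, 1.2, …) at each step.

p(0)

1. p(h(h(h(h(h(h(0)))))))  →  p(h(h(h(h(h(a))))))   [R2 at 1.1.1.1.1.1]
2. p(h(h(h(h(h(a))))))  →  p(h(h(h(h(0)))))   [R3 at 1.1.1.1.1]
3. p(h(h(h(h(0)))))  →  p(h(h(h(a))))   [R2 at 1.1.1.1]
4. p(h(h(h(a))))  →  p(h(h(0)))   [R3 at 1.1.1]
5. p(h(h(0)))  →  p(h(a))   [R2 at 1.1]
6. p(h(a))  →  p(0)   [R3 at 1]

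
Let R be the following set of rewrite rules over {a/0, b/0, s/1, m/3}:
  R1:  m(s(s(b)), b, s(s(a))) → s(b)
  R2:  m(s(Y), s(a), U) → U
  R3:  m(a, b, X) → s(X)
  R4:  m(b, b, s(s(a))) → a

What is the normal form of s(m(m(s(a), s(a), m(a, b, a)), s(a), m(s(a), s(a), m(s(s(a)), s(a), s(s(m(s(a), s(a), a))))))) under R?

s(s(s(a)))

1. s(m(m(s(a), s(a), m(a, b, a)), s(a), m(s(a), s(a), m(s(s(a)), s(a), s(s(m(s(a), s(a), a)))))))  →  s(m(m(a, b, a), s(a), m(s(a), s(a), m(s(s(a)), s(a), s(s(m(s(a), s(a), a)))))))   [R2 at 1.1]
2. s(m(m(a, b, a), s(a), m(s(a), s(a), m(s(s(a)), s(a), s(s(m(s(a), s(a), a)))))))  →  s(m(s(a), s(a), m(s(a), s(a), m(s(s(a)), s(a), s(s(m(s(a), s(a), a)))))))   [R3 at 1.1]
3. s(m(s(a), s(a), m(s(a), s(a), m(s(s(a)), s(a), s(s(m(s(a), s(a), a)))))))  →  s(m(s(a), s(a), m(s(s(a)), s(a), s(s(m(s(a), s(a), a))))))   [R2 at 1]
4. s(m(s(a), s(a), m(s(s(a)), s(a), s(s(m(s(a), s(a), a))))))  →  s(m(s(s(a)), s(a), s(s(m(s(a), s(a), a)))))   [R2 at 1]
5. s(m(s(s(a)), s(a), s(s(m(s(a), s(a), a)))))  →  s(s(s(m(s(a), s(a), a))))   [R2 at 1]
6. s(s(s(m(s(a), s(a), a))))  →  s(s(s(a)))   [R2 at 1.1.1]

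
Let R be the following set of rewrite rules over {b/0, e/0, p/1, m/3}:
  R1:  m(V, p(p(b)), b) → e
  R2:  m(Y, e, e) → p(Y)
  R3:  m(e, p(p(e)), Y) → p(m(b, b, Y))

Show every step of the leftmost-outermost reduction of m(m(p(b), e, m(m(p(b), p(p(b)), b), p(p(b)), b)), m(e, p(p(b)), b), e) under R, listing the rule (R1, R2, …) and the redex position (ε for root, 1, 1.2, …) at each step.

1. m(m(p(b), e, m(m(p(b), p(p(b)), b), p(p(b)), b)), m(e, p(p(b)), b), e)  →  m(m(p(b), e, e), m(e, p(p(b)), b), e)   [R1 at 1.3]
2. m(m(p(b), e, e), m(e, p(p(b)), b), e)  →  m(p(p(b)), m(e, p(p(b)), b), e)   [R2 at 1]
3. m(p(p(b)), m(e, p(p(b)), b), e)  →  m(p(p(b)), e, e)   [R1 at 2]
4. m(p(p(b)), e, e)  →  p(p(p(b)))   [R2 at ε]

p(p(p(b)))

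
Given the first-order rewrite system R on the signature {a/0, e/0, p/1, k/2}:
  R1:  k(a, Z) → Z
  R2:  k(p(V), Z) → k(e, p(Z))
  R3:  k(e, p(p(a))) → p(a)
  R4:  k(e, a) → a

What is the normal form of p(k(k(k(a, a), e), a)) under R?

p(a)

1. p(k(k(k(a, a), e), a))  →  p(k(k(a, e), a))   [R1 at 1.1.1]
2. p(k(k(a, e), a))  →  p(k(e, a))   [R1 at 1.1]
3. p(k(e, a))  →  p(a)   [R4 at 1]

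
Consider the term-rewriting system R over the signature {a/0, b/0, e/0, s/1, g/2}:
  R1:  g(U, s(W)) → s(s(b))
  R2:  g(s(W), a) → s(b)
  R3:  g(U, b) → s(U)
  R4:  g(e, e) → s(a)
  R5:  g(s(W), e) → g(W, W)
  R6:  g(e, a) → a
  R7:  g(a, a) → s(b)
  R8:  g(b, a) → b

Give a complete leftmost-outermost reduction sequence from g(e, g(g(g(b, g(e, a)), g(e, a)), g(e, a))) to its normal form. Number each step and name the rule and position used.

1. g(e, g(g(g(b, g(e, a)), g(e, a)), g(e, a)))  →  g(e, g(g(g(b, a), g(e, a)), g(e, a)))   [R6 at 2.1.1.2]
2. g(e, g(g(g(b, a), g(e, a)), g(e, a)))  →  g(e, g(g(b, g(e, a)), g(e, a)))   [R8 at 2.1.1]
3. g(e, g(g(b, g(e, a)), g(e, a)))  →  g(e, g(g(b, a), g(e, a)))   [R6 at 2.1.2]
4. g(e, g(g(b, a), g(e, a)))  →  g(e, g(b, g(e, a)))   [R8 at 2.1]
5. g(e, g(b, g(e, a)))  →  g(e, g(b, a))   [R6 at 2.2]
6. g(e, g(b, a))  →  g(e, b)   [R8 at 2]
7. g(e, b)  →  s(e)   [R3 at ε]

s(e)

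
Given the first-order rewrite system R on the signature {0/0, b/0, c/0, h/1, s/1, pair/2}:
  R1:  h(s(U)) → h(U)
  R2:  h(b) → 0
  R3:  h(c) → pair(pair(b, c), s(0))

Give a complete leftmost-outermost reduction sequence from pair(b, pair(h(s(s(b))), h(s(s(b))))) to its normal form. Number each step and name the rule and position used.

pair(b, pair(0, 0))

1. pair(b, pair(h(s(s(b))), h(s(s(b)))))  →  pair(b, pair(h(s(b)), h(s(s(b)))))   [R1 at 2.1]
2. pair(b, pair(h(s(b)), h(s(s(b)))))  →  pair(b, pair(h(b), h(s(s(b)))))   [R1 at 2.1]
3. pair(b, pair(h(b), h(s(s(b)))))  →  pair(b, pair(0, h(s(s(b)))))   [R2 at 2.1]
4. pair(b, pair(0, h(s(s(b)))))  →  pair(b, pair(0, h(s(b))))   [R1 at 2.2]
5. pair(b, pair(0, h(s(b))))  →  pair(b, pair(0, h(b)))   [R1 at 2.2]
6. pair(b, pair(0, h(b)))  →  pair(b, pair(0, 0))   [R2 at 2.2]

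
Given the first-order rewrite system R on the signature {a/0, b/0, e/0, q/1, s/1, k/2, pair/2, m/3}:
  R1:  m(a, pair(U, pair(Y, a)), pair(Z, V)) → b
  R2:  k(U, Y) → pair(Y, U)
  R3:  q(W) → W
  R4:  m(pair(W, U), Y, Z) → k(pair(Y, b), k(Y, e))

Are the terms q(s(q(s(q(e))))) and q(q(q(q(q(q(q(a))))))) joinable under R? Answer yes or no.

Reduce t₁ = q(s(q(s(q(e))))):
1. q(s(q(s(q(e)))))  →  s(q(s(q(e))))   [R3 at ε]
2. s(q(s(q(e))))  →  s(s(q(e)))   [R3 at 1]
3. s(s(q(e)))  →  s(s(e))   [R3 at 1.1]

Reduce t₂ = q(q(q(q(q(q(q(a))))))):
1. q(q(q(q(q(q(q(a)))))))  →  q(q(q(q(q(q(a))))))   [R3 at ε]
2. q(q(q(q(q(q(a))))))  →  q(q(q(q(q(a)))))   [R3 at ε]
3. q(q(q(q(q(a)))))  →  q(q(q(q(a))))   [R3 at ε]
4. q(q(q(q(a))))  →  q(q(q(a)))   [R3 at ε]
5. q(q(q(a)))  →  q(q(a))   [R3 at ε]
6. q(q(a))  →  q(a)   [R3 at ε]
7. q(a)  →  a   [R3 at ε]

no — NF(t₁) = s(s(e)), NF(t₂) = a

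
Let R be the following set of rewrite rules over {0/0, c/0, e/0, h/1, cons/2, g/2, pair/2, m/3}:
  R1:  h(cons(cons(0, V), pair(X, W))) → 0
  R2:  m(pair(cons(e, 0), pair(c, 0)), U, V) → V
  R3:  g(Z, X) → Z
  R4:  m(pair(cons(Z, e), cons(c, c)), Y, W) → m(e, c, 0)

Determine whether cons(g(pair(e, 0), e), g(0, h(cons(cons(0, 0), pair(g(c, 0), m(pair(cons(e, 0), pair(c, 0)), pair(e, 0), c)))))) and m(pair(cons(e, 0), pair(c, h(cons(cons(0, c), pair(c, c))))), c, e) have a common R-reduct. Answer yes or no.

Reduce t₁ = cons(g(pair(e, 0), e), g(0, h(cons(cons(0, 0), pair(g(c, 0), m(pair(cons(e, 0), pair(c, 0)), pair(e, 0), c)))))):
1. cons(g(pair(e, 0), e), g(0, h(cons(cons(0, 0), pair(g(c, 0), m(pair(cons(e, 0), pair(c, 0)), pair(e, 0), c))))))  →  cons(pair(e, 0), g(0, h(cons(cons(0, 0), pair(g(c, 0), m(pair(cons(e, 0), pair(c, 0)), pair(e, 0), c))))))   [R3 at 1]
2. cons(pair(e, 0), g(0, h(cons(cons(0, 0), pair(g(c, 0), m(pair(cons(e, 0), pair(c, 0)), pair(e, 0), c))))))  →  cons(pair(e, 0), 0)   [R3 at 2]

Reduce t₂ = m(pair(cons(e, 0), pair(c, h(cons(cons(0, c), pair(c, c))))), c, e):
1. m(pair(cons(e, 0), pair(c, h(cons(cons(0, c), pair(c, c))))), c, e)  →  m(pair(cons(e, 0), pair(c, 0)), c, e)   [R1 at 1.2.2]
2. m(pair(cons(e, 0), pair(c, 0)), c, e)  →  e   [R2 at ε]

no — NF(t₁) = cons(pair(e, 0), 0), NF(t₂) = e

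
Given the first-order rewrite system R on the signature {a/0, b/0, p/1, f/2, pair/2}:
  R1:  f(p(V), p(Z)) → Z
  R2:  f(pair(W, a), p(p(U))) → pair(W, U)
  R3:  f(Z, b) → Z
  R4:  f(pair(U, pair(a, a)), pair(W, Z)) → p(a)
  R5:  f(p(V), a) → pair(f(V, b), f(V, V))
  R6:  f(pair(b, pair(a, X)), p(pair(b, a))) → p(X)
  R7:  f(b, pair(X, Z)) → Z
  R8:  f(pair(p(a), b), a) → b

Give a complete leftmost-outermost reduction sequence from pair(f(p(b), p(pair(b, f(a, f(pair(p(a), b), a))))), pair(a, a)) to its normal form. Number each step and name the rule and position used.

pair(pair(b, a), pair(a, a))

1. pair(f(p(b), p(pair(b, f(a, f(pair(p(a), b), a))))), pair(a, a))  →  pair(pair(b, f(a, f(pair(p(a), b), a))), pair(a, a))   [R1 at 1]
2. pair(pair(b, f(a, f(pair(p(a), b), a))), pair(a, a))  →  pair(pair(b, f(a, b)), pair(a, a))   [R8 at 1.2.2]
3. pair(pair(b, f(a, b)), pair(a, a))  →  pair(pair(b, a), pair(a, a))   [R3 at 1.2]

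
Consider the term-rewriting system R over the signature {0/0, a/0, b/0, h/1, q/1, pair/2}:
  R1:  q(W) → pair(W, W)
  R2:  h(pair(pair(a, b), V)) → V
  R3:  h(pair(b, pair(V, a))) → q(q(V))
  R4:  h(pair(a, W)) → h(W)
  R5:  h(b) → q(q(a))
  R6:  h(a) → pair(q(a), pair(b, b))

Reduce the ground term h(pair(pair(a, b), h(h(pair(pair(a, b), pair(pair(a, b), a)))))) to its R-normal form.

a

1. h(pair(pair(a, b), h(h(pair(pair(a, b), pair(pair(a, b), a))))))  →  h(h(pair(pair(a, b), pair(pair(a, b), a))))   [R2 at ε]
2. h(h(pair(pair(a, b), pair(pair(a, b), a))))  →  h(pair(pair(a, b), a))   [R2 at 1]
3. h(pair(pair(a, b), a))  →  a   [R2 at ε]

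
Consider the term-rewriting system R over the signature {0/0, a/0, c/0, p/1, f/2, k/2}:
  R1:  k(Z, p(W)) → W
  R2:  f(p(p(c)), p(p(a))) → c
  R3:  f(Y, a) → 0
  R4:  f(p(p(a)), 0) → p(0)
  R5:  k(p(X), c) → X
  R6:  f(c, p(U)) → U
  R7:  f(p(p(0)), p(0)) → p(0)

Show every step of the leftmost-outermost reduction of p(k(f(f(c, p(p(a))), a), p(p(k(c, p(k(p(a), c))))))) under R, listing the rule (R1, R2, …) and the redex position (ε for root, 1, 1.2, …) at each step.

p(p(a))

1. p(k(f(f(c, p(p(a))), a), p(p(k(c, p(k(p(a), c)))))))  →  p(p(k(c, p(k(p(a), c)))))   [R1 at 1]
2. p(p(k(c, p(k(p(a), c)))))  →  p(p(k(p(a), c)))   [R1 at 1.1]
3. p(p(k(p(a), c)))  →  p(p(a))   [R5 at 1.1]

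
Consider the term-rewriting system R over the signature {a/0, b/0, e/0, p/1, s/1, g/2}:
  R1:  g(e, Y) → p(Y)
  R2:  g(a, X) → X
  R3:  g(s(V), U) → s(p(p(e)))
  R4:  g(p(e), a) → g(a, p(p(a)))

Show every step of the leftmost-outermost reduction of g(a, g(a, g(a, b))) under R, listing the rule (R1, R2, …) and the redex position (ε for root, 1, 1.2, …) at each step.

b

1. g(a, g(a, g(a, b)))  →  g(a, g(a, b))   [R2 at ε]
2. g(a, g(a, b))  →  g(a, b)   [R2 at ε]
3. g(a, b)  →  b   [R2 at ε]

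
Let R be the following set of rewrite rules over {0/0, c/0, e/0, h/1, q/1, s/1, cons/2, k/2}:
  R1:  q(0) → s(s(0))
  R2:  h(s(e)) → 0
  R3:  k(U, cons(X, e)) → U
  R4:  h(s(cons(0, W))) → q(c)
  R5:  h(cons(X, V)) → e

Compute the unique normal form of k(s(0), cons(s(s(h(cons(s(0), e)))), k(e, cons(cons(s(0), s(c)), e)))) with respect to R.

s(0)

1. k(s(0), cons(s(s(h(cons(s(0), e)))), k(e, cons(cons(s(0), s(c)), e))))  →  k(s(0), cons(s(s(e)), k(e, cons(cons(s(0), s(c)), e))))   [R5 at 2.1.1.1]
2. k(s(0), cons(s(s(e)), k(e, cons(cons(s(0), s(c)), e))))  →  k(s(0), cons(s(s(e)), e))   [R3 at 2.2]
3. k(s(0), cons(s(s(e)), e))  →  s(0)   [R3 at ε]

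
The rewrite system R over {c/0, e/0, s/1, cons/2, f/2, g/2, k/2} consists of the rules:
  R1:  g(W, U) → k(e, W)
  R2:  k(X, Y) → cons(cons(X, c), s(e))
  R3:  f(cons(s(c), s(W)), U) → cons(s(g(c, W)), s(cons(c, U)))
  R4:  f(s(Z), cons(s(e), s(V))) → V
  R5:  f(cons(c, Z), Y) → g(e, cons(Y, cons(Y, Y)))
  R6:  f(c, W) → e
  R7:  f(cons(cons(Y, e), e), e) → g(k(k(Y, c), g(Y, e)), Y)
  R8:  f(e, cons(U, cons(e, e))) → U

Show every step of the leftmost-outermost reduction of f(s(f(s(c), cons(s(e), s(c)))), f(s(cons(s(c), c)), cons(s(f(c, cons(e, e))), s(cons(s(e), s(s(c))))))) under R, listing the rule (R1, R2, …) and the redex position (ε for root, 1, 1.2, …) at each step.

s(c)

1. f(s(f(s(c), cons(s(e), s(c)))), f(s(cons(s(c), c)), cons(s(f(c, cons(e, e))), s(cons(s(e), s(s(c)))))))  →  f(s(c), f(s(cons(s(c), c)), cons(s(f(c, cons(e, e))), s(cons(s(e), s(s(c)))))))   [R4 at 1.1]
2. f(s(c), f(s(cons(s(c), c)), cons(s(f(c, cons(e, e))), s(cons(s(e), s(s(c)))))))  →  f(s(c), f(s(cons(s(c), c)), cons(s(e), s(cons(s(e), s(s(c)))))))   [R6 at 2.2.1.1]
3. f(s(c), f(s(cons(s(c), c)), cons(s(e), s(cons(s(e), s(s(c)))))))  →  f(s(c), cons(s(e), s(s(c))))   [R4 at 2]
4. f(s(c), cons(s(e), s(s(c))))  →  s(c)   [R4 at ε]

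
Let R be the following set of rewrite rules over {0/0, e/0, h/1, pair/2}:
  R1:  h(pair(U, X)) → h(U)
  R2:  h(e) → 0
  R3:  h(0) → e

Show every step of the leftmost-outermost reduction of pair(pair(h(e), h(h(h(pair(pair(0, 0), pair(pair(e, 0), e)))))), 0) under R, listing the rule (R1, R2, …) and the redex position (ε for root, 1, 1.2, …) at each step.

1. pair(pair(h(e), h(h(h(pair(pair(0, 0), pair(pair(e, 0), e)))))), 0)  →  pair(pair(0, h(h(h(pair(pair(0, 0), pair(pair(e, 0), e)))))), 0)   [R2 at 1.1]
2. pair(pair(0, h(h(h(pair(pair(0, 0), pair(pair(e, 0), e)))))), 0)  →  pair(pair(0, h(h(h(pair(0, 0))))), 0)   [R1 at 1.2.1.1]
3. pair(pair(0, h(h(h(pair(0, 0))))), 0)  →  pair(pair(0, h(h(h(0)))), 0)   [R1 at 1.2.1.1]
4. pair(pair(0, h(h(h(0)))), 0)  →  pair(pair(0, h(h(e))), 0)   [R3 at 1.2.1.1]
5. pair(pair(0, h(h(e))), 0)  →  pair(pair(0, h(0)), 0)   [R2 at 1.2.1]
6. pair(pair(0, h(0)), 0)  →  pair(pair(0, e), 0)   [R3 at 1.2]

pair(pair(0, e), 0)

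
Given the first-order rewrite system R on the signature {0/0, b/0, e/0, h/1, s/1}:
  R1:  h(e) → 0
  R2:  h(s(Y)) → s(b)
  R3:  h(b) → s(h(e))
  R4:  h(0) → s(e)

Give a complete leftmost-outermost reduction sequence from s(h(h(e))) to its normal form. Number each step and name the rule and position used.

s(s(e))

1. s(h(h(e)))  →  s(h(0))   [R1 at 1.1]
2. s(h(0))  →  s(s(e))   [R4 at 1]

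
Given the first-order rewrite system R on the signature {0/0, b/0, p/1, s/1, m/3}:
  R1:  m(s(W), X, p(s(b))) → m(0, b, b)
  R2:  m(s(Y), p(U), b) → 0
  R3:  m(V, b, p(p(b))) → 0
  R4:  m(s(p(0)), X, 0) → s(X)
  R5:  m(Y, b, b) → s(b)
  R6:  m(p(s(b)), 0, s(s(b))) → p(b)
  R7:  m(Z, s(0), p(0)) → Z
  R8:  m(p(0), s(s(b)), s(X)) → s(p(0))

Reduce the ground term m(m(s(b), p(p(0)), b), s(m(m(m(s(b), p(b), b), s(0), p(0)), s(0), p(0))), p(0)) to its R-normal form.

1. m(m(s(b), p(p(0)), b), s(m(m(m(s(b), p(b), b), s(0), p(0)), s(0), p(0))), p(0))  →  m(0, s(m(m(m(s(b), p(b), b), s(0), p(0)), s(0), p(0))), p(0))   [R2 at 1]
2. m(0, s(m(m(m(s(b), p(b), b), s(0), p(0)), s(0), p(0))), p(0))  →  m(0, s(m(m(s(b), p(b), b), s(0), p(0))), p(0))   [R7 at 2.1]
3. m(0, s(m(m(s(b), p(b), b), s(0), p(0))), p(0))  →  m(0, s(m(s(b), p(b), b)), p(0))   [R7 at 2.1]
4. m(0, s(m(s(b), p(b), b)), p(0))  →  m(0, s(0), p(0))   [R2 at 2.1]
5. m(0, s(0), p(0))  →  0   [R7 at ε]

0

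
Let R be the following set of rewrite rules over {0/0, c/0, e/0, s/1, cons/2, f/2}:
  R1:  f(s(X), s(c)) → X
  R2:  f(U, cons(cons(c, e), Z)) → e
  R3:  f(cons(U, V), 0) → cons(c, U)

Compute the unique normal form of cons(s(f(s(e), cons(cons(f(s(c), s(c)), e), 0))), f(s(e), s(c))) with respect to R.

1. cons(s(f(s(e), cons(cons(f(s(c), s(c)), e), 0))), f(s(e), s(c)))  →  cons(s(f(s(e), cons(cons(c, e), 0))), f(s(e), s(c)))   [R1 at 1.1.2.1.1]
2. cons(s(f(s(e), cons(cons(c, e), 0))), f(s(e), s(c)))  →  cons(s(e), f(s(e), s(c)))   [R2 at 1.1]
3. cons(s(e), f(s(e), s(c)))  →  cons(s(e), e)   [R1 at 2]

cons(s(e), e)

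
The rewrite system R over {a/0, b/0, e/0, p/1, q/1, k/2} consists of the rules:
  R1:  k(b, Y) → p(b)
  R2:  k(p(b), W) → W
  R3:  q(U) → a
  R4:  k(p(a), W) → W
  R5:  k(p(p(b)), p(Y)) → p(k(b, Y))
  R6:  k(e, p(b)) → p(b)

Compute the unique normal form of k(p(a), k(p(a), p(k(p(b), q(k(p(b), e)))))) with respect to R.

p(a)

1. k(p(a), k(p(a), p(k(p(b), q(k(p(b), e))))))  →  k(p(a), p(k(p(b), q(k(p(b), e)))))   [R4 at ε]
2. k(p(a), p(k(p(b), q(k(p(b), e)))))  →  p(k(p(b), q(k(p(b), e))))   [R4 at ε]
3. p(k(p(b), q(k(p(b), e))))  →  p(q(k(p(b), e)))   [R2 at 1]
4. p(q(k(p(b), e)))  →  p(a)   [R3 at 1]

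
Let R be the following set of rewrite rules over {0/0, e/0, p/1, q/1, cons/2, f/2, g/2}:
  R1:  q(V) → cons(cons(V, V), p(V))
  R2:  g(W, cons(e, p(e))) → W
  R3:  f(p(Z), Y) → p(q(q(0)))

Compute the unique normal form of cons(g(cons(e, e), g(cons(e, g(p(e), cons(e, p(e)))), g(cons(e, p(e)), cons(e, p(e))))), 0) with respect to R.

1. cons(g(cons(e, e), g(cons(e, g(p(e), cons(e, p(e)))), g(cons(e, p(e)), cons(e, p(e))))), 0)  →  cons(g(cons(e, e), g(cons(e, p(e)), g(cons(e, p(e)), cons(e, p(e))))), 0)   [R2 at 1.2.1.2]
2. cons(g(cons(e, e), g(cons(e, p(e)), g(cons(e, p(e)), cons(e, p(e))))), 0)  →  cons(g(cons(e, e), g(cons(e, p(e)), cons(e, p(e)))), 0)   [R2 at 1.2.2]
3. cons(g(cons(e, e), g(cons(e, p(e)), cons(e, p(e)))), 0)  →  cons(g(cons(e, e), cons(e, p(e))), 0)   [R2 at 1.2]
4. cons(g(cons(e, e), cons(e, p(e))), 0)  →  cons(cons(e, e), 0)   [R2 at 1]

cons(cons(e, e), 0)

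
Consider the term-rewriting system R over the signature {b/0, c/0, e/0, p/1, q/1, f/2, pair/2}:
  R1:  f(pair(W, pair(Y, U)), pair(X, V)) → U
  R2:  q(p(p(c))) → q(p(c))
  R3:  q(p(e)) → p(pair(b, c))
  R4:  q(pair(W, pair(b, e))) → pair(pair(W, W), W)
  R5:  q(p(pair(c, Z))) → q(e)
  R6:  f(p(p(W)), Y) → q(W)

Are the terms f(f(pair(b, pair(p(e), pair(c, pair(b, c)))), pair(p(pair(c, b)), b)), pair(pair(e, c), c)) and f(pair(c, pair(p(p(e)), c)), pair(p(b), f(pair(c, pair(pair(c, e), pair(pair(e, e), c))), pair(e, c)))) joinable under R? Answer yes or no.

yes — NF(t₁) = c, NF(t₂) = c

Reduce t₁ = f(f(pair(b, pair(p(e), pair(c, pair(b, c)))), pair(p(pair(c, b)), b)), pair(pair(e, c), c)):
1. f(f(pair(b, pair(p(e), pair(c, pair(b, c)))), pair(p(pair(c, b)), b)), pair(pair(e, c), c))  →  f(pair(c, pair(b, c)), pair(pair(e, c), c))   [R1 at 1]
2. f(pair(c, pair(b, c)), pair(pair(e, c), c))  →  c   [R1 at ε]

Reduce t₂ = f(pair(c, pair(p(p(e)), c)), pair(p(b), f(pair(c, pair(pair(c, e), pair(pair(e, e), c))), pair(e, c)))):
1. f(pair(c, pair(p(p(e)), c)), pair(p(b), f(pair(c, pair(pair(c, e), pair(pair(e, e), c))), pair(e, c))))  →  c   [R1 at ε]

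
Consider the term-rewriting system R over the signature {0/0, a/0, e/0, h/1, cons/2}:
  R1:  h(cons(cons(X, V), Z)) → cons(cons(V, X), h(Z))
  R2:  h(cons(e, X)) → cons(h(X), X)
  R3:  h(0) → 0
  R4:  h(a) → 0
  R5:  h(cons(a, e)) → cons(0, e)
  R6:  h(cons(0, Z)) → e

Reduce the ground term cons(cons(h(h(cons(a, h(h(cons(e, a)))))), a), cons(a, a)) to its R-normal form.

cons(cons(e, a), cons(a, a))

1. cons(cons(h(h(cons(a, h(h(cons(e, a)))))), a), cons(a, a))  →  cons(cons(h(h(cons(a, h(cons(h(a), a))))), a), cons(a, a))   [R2 at 1.1.1.1.2.1]
2. cons(cons(h(h(cons(a, h(cons(h(a), a))))), a), cons(a, a))  →  cons(cons(h(h(cons(a, h(cons(0, a))))), a), cons(a, a))   [R4 at 1.1.1.1.2.1.1]
3. cons(cons(h(h(cons(a, h(cons(0, a))))), a), cons(a, a))  →  cons(cons(h(h(cons(a, e))), a), cons(a, a))   [R6 at 1.1.1.1.2]
4. cons(cons(h(h(cons(a, e))), a), cons(a, a))  →  cons(cons(h(cons(0, e)), a), cons(a, a))   [R5 at 1.1.1]
5. cons(cons(h(cons(0, e)), a), cons(a, a))  →  cons(cons(e, a), cons(a, a))   [R6 at 1.1]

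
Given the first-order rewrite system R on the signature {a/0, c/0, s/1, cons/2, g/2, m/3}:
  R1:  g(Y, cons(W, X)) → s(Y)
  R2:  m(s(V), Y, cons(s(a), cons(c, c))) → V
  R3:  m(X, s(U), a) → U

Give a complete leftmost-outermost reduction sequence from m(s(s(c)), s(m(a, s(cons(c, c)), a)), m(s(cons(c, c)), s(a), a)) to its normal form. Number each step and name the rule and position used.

1. m(s(s(c)), s(m(a, s(cons(c, c)), a)), m(s(cons(c, c)), s(a), a))  →  m(s(s(c)), s(cons(c, c)), m(s(cons(c, c)), s(a), a))   [R3 at 2.1]
2. m(s(s(c)), s(cons(c, c)), m(s(cons(c, c)), s(a), a))  →  m(s(s(c)), s(cons(c, c)), a)   [R3 at 3]
3. m(s(s(c)), s(cons(c, c)), a)  →  cons(c, c)   [R3 at ε]

cons(c, c)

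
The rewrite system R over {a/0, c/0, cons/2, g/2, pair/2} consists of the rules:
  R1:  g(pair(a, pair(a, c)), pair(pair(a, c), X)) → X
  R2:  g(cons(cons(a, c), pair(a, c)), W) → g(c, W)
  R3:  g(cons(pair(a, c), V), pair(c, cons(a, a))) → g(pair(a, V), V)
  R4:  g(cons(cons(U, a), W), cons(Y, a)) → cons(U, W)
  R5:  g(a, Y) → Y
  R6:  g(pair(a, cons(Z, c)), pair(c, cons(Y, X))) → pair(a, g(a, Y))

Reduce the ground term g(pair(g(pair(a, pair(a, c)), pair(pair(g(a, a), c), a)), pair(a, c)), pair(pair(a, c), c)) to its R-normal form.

1. g(pair(g(pair(a, pair(a, c)), pair(pair(g(a, a), c), a)), pair(a, c)), pair(pair(a, c), c))  →  g(pair(g(pair(a, pair(a, c)), pair(pair(a, c), a)), pair(a, c)), pair(pair(a, c), c))   [R5 at 1.1.2.1.1]
2. g(pair(g(pair(a, pair(a, c)), pair(pair(a, c), a)), pair(a, c)), pair(pair(a, c), c))  →  g(pair(a, pair(a, c)), pair(pair(a, c), c))   [R1 at 1.1]
3. g(pair(a, pair(a, c)), pair(pair(a, c), c))  →  c   [R1 at ε]

c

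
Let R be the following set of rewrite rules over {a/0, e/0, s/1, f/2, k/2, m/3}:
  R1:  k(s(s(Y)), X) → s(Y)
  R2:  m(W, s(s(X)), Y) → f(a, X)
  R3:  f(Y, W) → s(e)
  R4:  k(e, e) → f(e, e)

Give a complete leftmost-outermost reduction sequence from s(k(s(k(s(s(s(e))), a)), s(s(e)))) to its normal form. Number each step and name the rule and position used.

1. s(k(s(k(s(s(s(e))), a)), s(s(e))))  →  s(k(s(s(s(e))), s(s(e))))   [R1 at 1.1.1]
2. s(k(s(s(s(e))), s(s(e))))  →  s(s(s(e)))   [R1 at 1]

s(s(s(e)))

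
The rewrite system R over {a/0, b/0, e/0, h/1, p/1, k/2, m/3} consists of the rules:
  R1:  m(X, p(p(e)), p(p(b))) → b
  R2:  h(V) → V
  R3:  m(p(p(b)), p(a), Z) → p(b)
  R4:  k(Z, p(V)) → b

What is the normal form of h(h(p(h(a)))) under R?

p(a)

1. h(h(p(h(a))))  →  h(p(h(a)))   [R2 at ε]
2. h(p(h(a)))  →  p(h(a))   [R2 at ε]
3. p(h(a))  →  p(a)   [R2 at 1]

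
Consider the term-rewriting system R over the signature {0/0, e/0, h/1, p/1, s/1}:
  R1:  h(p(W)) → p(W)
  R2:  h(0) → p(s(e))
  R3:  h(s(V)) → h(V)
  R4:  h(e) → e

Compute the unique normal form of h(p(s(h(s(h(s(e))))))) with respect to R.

1. h(p(s(h(s(h(s(e)))))))  →  p(s(h(s(h(s(e))))))   [R1 at ε]
2. p(s(h(s(h(s(e))))))  →  p(s(h(h(s(e)))))   [R3 at 1.1]
3. p(s(h(h(s(e)))))  →  p(s(h(h(e))))   [R3 at 1.1.1]
4. p(s(h(h(e))))  →  p(s(h(e)))   [R4 at 1.1.1]
5. p(s(h(e)))  →  p(s(e))   [R4 at 1.1]

p(s(e))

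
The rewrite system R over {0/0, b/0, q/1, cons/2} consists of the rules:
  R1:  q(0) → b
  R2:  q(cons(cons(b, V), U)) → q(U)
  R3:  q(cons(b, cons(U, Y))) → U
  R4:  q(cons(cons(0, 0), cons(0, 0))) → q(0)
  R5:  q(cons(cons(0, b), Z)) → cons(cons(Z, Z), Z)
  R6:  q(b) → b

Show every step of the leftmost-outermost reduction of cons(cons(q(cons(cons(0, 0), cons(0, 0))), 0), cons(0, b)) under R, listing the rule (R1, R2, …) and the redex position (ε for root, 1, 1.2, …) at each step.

cons(cons(b, 0), cons(0, b))

1. cons(cons(q(cons(cons(0, 0), cons(0, 0))), 0), cons(0, b))  →  cons(cons(q(0), 0), cons(0, b))   [R4 at 1.1]
2. cons(cons(q(0), 0), cons(0, b))  →  cons(cons(b, 0), cons(0, b))   [R1 at 1.1]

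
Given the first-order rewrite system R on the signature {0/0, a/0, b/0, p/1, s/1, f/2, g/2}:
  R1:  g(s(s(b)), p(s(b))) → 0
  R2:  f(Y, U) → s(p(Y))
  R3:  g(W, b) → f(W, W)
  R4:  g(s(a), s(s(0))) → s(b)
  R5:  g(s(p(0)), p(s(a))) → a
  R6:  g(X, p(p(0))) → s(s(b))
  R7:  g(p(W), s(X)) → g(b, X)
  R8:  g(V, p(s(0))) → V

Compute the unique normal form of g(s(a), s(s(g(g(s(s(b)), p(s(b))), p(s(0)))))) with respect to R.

s(b)

1. g(s(a), s(s(g(g(s(s(b)), p(s(b))), p(s(0))))))  →  g(s(a), s(s(g(s(s(b)), p(s(b))))))   [R8 at 2.1.1]
2. g(s(a), s(s(g(s(s(b)), p(s(b))))))  →  g(s(a), s(s(0)))   [R1 at 2.1.1]
3. g(s(a), s(s(0)))  →  s(b)   [R4 at ε]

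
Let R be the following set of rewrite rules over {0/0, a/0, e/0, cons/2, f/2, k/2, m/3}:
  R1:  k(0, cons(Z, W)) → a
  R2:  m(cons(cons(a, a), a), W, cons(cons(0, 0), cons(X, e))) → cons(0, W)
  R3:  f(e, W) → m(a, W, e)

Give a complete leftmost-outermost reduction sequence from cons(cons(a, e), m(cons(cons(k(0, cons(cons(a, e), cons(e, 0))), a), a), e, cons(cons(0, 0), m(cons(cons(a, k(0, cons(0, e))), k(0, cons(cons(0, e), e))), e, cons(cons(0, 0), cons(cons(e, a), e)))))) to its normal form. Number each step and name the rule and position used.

1. cons(cons(a, e), m(cons(cons(k(0, cons(cons(a, e), cons(e, 0))), a), a), e, cons(cons(0, 0), m(cons(cons(a, k(0, cons(0, e))), k(0, cons(cons(0, e), e))), e, cons(cons(0, 0), cons(cons(e, a), e))))))  →  cons(cons(a, e), m(cons(cons(a, a), a), e, cons(cons(0, 0), m(cons(cons(a, k(0, cons(0, e))), k(0, cons(cons(0, e), e))), e, cons(cons(0, 0), cons(cons(e, a), e))))))   [R1 at 2.1.1.1]
2. cons(cons(a, e), m(cons(cons(a, a), a), e, cons(cons(0, 0), m(cons(cons(a, k(0, cons(0, e))), k(0, cons(cons(0, e), e))), e, cons(cons(0, 0), cons(cons(e, a), e))))))  →  cons(cons(a, e), m(cons(cons(a, a), a), e, cons(cons(0, 0), m(cons(cons(a, a), k(0, cons(cons(0, e), e))), e, cons(cons(0, 0), cons(cons(e, a), e))))))   [R1 at 2.3.2.1.1.2]
3. cons(cons(a, e), m(cons(cons(a, a), a), e, cons(cons(0, 0), m(cons(cons(a, a), k(0, cons(cons(0, e), e))), e, cons(cons(0, 0), cons(cons(e, a), e))))))  →  cons(cons(a, e), m(cons(cons(a, a), a), e, cons(cons(0, 0), m(cons(cons(a, a), a), e, cons(cons(0, 0), cons(cons(e, a), e))))))   [R1 at 2.3.2.1.2]
4. cons(cons(a, e), m(cons(cons(a, a), a), e, cons(cons(0, 0), m(cons(cons(a, a), a), e, cons(cons(0, 0), cons(cons(e, a), e))))))  →  cons(cons(a, e), m(cons(cons(a, a), a), e, cons(cons(0, 0), cons(0, e))))   [R2 at 2.3.2]
5. cons(cons(a, e), m(cons(cons(a, a), a), e, cons(cons(0, 0), cons(0, e))))  →  cons(cons(a, e), cons(0, e))   [R2 at 2]

cons(cons(a, e), cons(0, e))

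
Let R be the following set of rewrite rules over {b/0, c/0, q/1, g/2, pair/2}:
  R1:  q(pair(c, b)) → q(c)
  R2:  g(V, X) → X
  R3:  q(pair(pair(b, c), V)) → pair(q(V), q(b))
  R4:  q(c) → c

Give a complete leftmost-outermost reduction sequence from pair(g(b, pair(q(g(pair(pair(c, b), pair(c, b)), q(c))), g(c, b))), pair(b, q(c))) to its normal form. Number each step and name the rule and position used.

1. pair(g(b, pair(q(g(pair(pair(c, b), pair(c, b)), q(c))), g(c, b))), pair(b, q(c)))  →  pair(pair(q(g(pair(pair(c, b), pair(c, b)), q(c))), g(c, b)), pair(b, q(c)))   [R2 at 1]
2. pair(pair(q(g(pair(pair(c, b), pair(c, b)), q(c))), g(c, b)), pair(b, q(c)))  →  pair(pair(q(q(c)), g(c, b)), pair(b, q(c)))   [R2 at 1.1.1]
3. pair(pair(q(q(c)), g(c, b)), pair(b, q(c)))  →  pair(pair(q(c), g(c, b)), pair(b, q(c)))   [R4 at 1.1.1]
4. pair(pair(q(c), g(c, b)), pair(b, q(c)))  →  pair(pair(c, g(c, b)), pair(b, q(c)))   [R4 at 1.1]
5. pair(pair(c, g(c, b)), pair(b, q(c)))  →  pair(pair(c, b), pair(b, q(c)))   [R2 at 1.2]
6. pair(pair(c, b), pair(b, q(c)))  →  pair(pair(c, b), pair(b, c))   [R4 at 2.2]

pair(pair(c, b), pair(b, c))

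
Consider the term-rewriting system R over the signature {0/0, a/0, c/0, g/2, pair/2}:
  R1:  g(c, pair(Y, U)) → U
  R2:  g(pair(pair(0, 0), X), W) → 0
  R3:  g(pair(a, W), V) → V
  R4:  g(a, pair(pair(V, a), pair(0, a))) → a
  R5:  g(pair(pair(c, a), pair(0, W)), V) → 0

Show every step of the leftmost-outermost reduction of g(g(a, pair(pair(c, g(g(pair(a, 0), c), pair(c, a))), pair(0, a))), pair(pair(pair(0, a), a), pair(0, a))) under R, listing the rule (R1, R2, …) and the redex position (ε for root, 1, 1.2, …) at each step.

a

1. g(g(a, pair(pair(c, g(g(pair(a, 0), c), pair(c, a))), pair(0, a))), pair(pair(pair(0, a), a), pair(0, a)))  →  g(g(a, pair(pair(c, g(c, pair(c, a))), pair(0, a))), pair(pair(pair(0, a), a), pair(0, a)))   [R3 at 1.2.1.2.1]
2. g(g(a, pair(pair(c, g(c, pair(c, a))), pair(0, a))), pair(pair(pair(0, a), a), pair(0, a)))  →  g(g(a, pair(pair(c, a), pair(0, a))), pair(pair(pair(0, a), a), pair(0, a)))   [R1 at 1.2.1.2]
3. g(g(a, pair(pair(c, a), pair(0, a))), pair(pair(pair(0, a), a), pair(0, a)))  →  g(a, pair(pair(pair(0, a), a), pair(0, a)))   [R4 at 1]
4. g(a, pair(pair(pair(0, a), a), pair(0, a)))  →  a   [R4 at ε]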